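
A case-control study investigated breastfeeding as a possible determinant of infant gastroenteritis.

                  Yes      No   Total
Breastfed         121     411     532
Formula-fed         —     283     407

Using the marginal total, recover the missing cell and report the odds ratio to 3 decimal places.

The missing cell is in the unexposed row: 407 − 283 = 124.
So a = 121, b = 411, c = 124, d = 283.
OR = (a·d)/(b·c) = (121 × 283) / (411 × 124) = 34243 / 50964 = 0.67191

0.672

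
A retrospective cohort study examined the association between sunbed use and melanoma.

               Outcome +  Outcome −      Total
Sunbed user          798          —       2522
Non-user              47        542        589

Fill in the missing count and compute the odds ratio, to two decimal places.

The missing cell is in the exposed row: 2522 − 798 = 1724.
So a = 798, b = 1724, c = 47, d = 542.
OR = (a·d)/(b·c) = (798 × 542) / (1724 × 47) = 432516 / 81028 = 5.33786

5.34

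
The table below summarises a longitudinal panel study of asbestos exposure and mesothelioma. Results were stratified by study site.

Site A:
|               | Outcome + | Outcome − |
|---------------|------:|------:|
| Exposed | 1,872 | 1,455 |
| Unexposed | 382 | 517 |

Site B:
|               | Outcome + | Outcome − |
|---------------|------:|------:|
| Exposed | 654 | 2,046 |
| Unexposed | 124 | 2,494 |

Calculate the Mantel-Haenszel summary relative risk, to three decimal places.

RR_MH = Σ(aᵢ·n₀ᵢ/nᵢ) / Σ(cᵢ·n₁ᵢ/nᵢ), with n₁ᵢ = aᵢ+bᵢ (exposed), n₀ᵢ = cᵢ+dᵢ (unexposed), nᵢ = n₁ᵢ+n₀ᵢ.
Stratum 1 (Site A): n₁ = 3327, n₀ = 899, n = 4226; a·n₀/n = 1872·899/4226 = 398.2319; c·n₁/n = 382·3327/4226 = 300.7369
Stratum 2 (Site B): n₁ = 2700, n₀ = 2618, n = 5318; a·n₀/n = 654·2618/5318 = 321.9579; c·n₁/n = 124·2700/5318 = 62.9560
RR_MH = (398.2319 + 321.9579) / (300.7369 + 62.9560) = 720.1898 / 363.6929 = 1.98021

1.980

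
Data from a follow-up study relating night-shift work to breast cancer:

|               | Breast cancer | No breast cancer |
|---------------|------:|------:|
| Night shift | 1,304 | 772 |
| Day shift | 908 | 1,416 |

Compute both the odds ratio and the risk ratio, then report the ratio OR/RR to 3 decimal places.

Cells: a = 1304, b = 772, c = 908, d = 1416.
OR = (1304·1416)/(772·908) = 1846464/700976 = 2.63413
Risk in exposed = 1304/2076 = 0.62813; risk in unexposed = 908/2324 = 0.39071; RR = 1.60768
OR/RR = 2.63413 / 1.60768 = 1.63847
The outcome is not rare, so the OR lies further from 1 than the RR.

1.638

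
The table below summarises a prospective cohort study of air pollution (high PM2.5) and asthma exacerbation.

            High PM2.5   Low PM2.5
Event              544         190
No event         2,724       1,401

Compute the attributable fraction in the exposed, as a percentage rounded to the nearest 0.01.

Reading the table with exposure as columns: a = 544 (High PM2.5, case), b = 2724 (High PM2.5, non-case), c = 190 (Low PM2.5, case), d = 1401.
Risk in exposed = 544/3268 = 0.16646; risk in unexposed = 190/1591 = 0.11942.
RR = 0.16646/0.11942 = 1.39391
AR% = (RR − 1)/RR × 100 = (1.39391 − 1)/1.39391 × 100 = 28.2591%

28.26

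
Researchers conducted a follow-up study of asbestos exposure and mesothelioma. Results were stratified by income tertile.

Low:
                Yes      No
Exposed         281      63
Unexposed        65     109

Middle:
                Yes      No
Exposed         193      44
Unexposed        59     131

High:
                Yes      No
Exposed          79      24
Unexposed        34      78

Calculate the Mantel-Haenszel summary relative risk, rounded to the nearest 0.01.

RR_MH = Σ(aᵢ·n₀ᵢ/nᵢ) / Σ(cᵢ·n₁ᵢ/nᵢ), with n₁ᵢ = aᵢ+bᵢ (exposed), n₀ᵢ = cᵢ+dᵢ (unexposed), nᵢ = n₁ᵢ+n₀ᵢ.
Stratum 1 (Low): n₁ = 344, n₀ = 174, n = 518; a·n₀/n = 281·174/518 = 94.3900; c·n₁/n = 65·344/518 = 43.1660
Stratum 2 (Middle): n₁ = 237, n₀ = 190, n = 427; a·n₀/n = 193·190/427 = 85.8782; c·n₁/n = 59·237/427 = 32.7471
Stratum 3 (High): n₁ = 103, n₀ = 112, n = 215; a·n₀/n = 79·112/215 = 41.1535; c·n₁/n = 34·103/215 = 16.2884
RR_MH = (94.3900 + 85.8782 + 41.1535) / (43.1660 + 32.7471 + 16.2884) = 221.4217 / 92.2015 = 2.40150

2.40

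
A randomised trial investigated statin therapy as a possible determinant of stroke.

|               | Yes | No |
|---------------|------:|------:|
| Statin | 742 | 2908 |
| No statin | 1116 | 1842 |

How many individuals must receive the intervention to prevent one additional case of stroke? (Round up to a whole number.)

Risk in treated group = 742/3650 = 0.20329; risk in control = 1116/2958 = 0.37728.
Absolute risk reduction = 0.37728 − 0.20329 = 0.17399
NNT = 1 / ARR = 1 / 0.17399 = 5.747 → round up → 6

6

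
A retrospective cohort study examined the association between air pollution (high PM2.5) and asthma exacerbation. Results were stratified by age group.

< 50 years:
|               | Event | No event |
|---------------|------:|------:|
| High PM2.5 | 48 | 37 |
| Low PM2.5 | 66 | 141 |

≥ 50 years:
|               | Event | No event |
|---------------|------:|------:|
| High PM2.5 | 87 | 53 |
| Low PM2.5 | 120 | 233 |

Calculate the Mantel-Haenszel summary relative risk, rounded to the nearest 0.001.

RR_MH = Σ(aᵢ·n₀ᵢ/nᵢ) / Σ(cᵢ·n₁ᵢ/nᵢ), with n₁ᵢ = aᵢ+bᵢ (exposed), n₀ᵢ = cᵢ+dᵢ (unexposed), nᵢ = n₁ᵢ+n₀ᵢ.
Stratum 1 (< 50 years): n₁ = 85, n₀ = 207, n = 292; a·n₀/n = 48·207/292 = 34.0274; c·n₁/n = 66·85/292 = 19.2123
Stratum 2 (≥ 50 years): n₁ = 140, n₀ = 353, n = 493; a·n₀/n = 87·353/493 = 62.2941; c·n₁/n = 120·140/493 = 34.0771
RR_MH = (34.0274 + 62.2941) / (19.2123 + 34.0771) = 96.3215 / 53.2894 = 1.80752

1.808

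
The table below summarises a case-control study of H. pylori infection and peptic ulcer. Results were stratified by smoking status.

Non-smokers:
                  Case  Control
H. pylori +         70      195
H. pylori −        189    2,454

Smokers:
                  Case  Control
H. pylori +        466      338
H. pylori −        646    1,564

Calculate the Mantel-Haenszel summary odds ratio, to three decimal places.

3.535

OR_MH = Σ(aᵢdᵢ/nᵢ) / Σ(bᵢcᵢ/nᵢ), where nᵢ is the stratum total.
Stratum 1 (Non-smokers): n = 2908; a·d/n = 70·2454/2908 = 59.0715; b·c/n = 195·189/2908 = 12.6737
Stratum 2 (Smokers): n = 3014; a·d/n = 466·1564/3014 = 241.8129; b·c/n = 338·646/3014 = 72.4446
OR_MH = (59.0715 + 241.8129) / (12.6737 + 72.4446) = 300.8844 / 85.1183 = 3.53490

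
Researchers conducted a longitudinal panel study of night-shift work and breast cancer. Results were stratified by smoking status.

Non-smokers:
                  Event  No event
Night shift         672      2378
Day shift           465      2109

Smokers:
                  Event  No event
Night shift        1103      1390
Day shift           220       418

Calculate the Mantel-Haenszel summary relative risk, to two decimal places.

RR_MH = Σ(aᵢ·n₀ᵢ/nᵢ) / Σ(cᵢ·n₁ᵢ/nᵢ), with n₁ᵢ = aᵢ+bᵢ (exposed), n₀ᵢ = cᵢ+dᵢ (unexposed), nᵢ = n₁ᵢ+n₀ᵢ.
Stratum 1 (Non-smokers): n₁ = 3050, n₀ = 2574, n = 5624; a·n₀/n = 672·2574/5624 = 307.5619; c·n₁/n = 465·3050/5624 = 252.1782
Stratum 2 (Smokers): n₁ = 2493, n₀ = 638, n = 3131; a·n₀/n = 1103·638/3131 = 224.7569; c·n₁/n = 220·2493/3131 = 175.1709
RR_MH = (307.5619 + 224.7569) / (252.1782 + 175.1709) = 532.3188 / 427.3490 = 1.24563

1.25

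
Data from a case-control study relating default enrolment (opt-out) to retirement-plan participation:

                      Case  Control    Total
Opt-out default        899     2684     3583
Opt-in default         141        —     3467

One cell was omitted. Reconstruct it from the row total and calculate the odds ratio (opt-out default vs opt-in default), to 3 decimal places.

The missing cell is in the unexposed row: 3467 − 141 = 3326.
So a = 899, b = 2684, c = 141, d = 3326.
OR = (a·d)/(b·c) = (899 × 3326) / (2684 × 141) = 2990074 / 378444 = 7.90097

7.901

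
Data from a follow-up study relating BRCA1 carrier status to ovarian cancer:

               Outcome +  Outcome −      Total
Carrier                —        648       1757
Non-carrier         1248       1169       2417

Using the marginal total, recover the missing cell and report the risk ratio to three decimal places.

1.222

The missing cell is in the exposed row: 1757 − 648 = 1109.
So a = 1109, b = 648, c = 1248, d = 1169.
RR = [a/(a+b)] / [c/(c+d)] = (1109/1757) / (1248/2417) = 0.63119/0.51634 = 1.22242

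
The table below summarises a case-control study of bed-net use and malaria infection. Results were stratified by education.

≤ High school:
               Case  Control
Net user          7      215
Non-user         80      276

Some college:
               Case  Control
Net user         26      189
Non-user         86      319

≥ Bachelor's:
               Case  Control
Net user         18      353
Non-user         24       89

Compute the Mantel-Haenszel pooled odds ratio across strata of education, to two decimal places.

0.27

OR_MH = Σ(aᵢdᵢ/nᵢ) / Σ(bᵢcᵢ/nᵢ), where nᵢ is the stratum total.
Stratum 1 (≤ High school): n = 578; a·d/n = 7·276/578 = 3.3426; b·c/n = 215·80/578 = 29.7578
Stratum 2 (Some college): n = 620; a·d/n = 26·319/620 = 13.3774; b·c/n = 189·86/620 = 26.2161
Stratum 3 (≥ Bachelor's): n = 484; a·d/n = 18·89/484 = 3.3099; b·c/n = 353·24/484 = 17.5041
OR_MH = (3.3426 + 13.3774 + 3.3099) / (29.7578 + 26.2161 + 17.5041) = 20.0299 / 73.4780 = 0.27260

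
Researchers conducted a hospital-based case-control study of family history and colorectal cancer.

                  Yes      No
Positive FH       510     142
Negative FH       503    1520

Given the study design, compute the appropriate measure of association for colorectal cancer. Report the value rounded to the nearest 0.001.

10.853

Cells: a = 510, b = 142, c = 503, d = 1520.
This is a hospital-based case-control study: participants were sampled on outcome status, so risks in the source population cannot be estimated directly — relative risk is not valid here. The odds ratio is the appropriate measure.
OR = (a·d)/(b·c) = (510 × 1520) / (142 × 503) = 775200 / 71426 = 10.85319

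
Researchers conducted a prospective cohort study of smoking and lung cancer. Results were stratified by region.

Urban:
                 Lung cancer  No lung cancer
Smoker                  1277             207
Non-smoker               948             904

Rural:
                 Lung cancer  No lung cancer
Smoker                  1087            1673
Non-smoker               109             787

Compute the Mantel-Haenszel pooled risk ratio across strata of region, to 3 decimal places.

RR_MH = Σ(aᵢ·n₀ᵢ/nᵢ) / Σ(cᵢ·n₁ᵢ/nᵢ), with n₁ᵢ = aᵢ+bᵢ (exposed), n₀ᵢ = cᵢ+dᵢ (unexposed), nᵢ = n₁ᵢ+n₀ᵢ.
Stratum 1 (Urban): n₁ = 1484, n₀ = 1852, n = 3336; a·n₀/n = 1277·1852/3336 = 708.9341; c·n₁/n = 948·1484/3336 = 421.7122
Stratum 2 (Rural): n₁ = 2760, n₀ = 896, n = 3656; a·n₀/n = 1087·896/3656 = 266.3982; c·n₁/n = 109·2760/3656 = 82.2867
RR_MH = (708.9341 + 266.3982) / (421.7122 + 82.2867) = 975.3323 / 503.9989 = 1.93519

1.935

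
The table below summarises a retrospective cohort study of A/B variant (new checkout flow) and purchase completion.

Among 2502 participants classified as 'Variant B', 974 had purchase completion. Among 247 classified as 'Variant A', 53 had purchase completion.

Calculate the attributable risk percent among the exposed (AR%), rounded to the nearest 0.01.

From the description: a = 974, b = 1528, c = 53, d = 194.
Risk in exposed = 974/2502 = 0.38929; risk in unexposed = 53/247 = 0.21457.
RR = 0.38929/0.21457 = 1.81423
AR% = (RR − 1)/RR × 100 = (1.81423 − 1)/1.81423 × 100 = 44.8802%

44.88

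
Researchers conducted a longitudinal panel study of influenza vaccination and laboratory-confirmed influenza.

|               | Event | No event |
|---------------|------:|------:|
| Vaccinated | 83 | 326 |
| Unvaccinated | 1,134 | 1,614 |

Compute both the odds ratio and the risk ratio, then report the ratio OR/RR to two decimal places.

Cells: a = 83, b = 326, c = 1134, d = 1614.
OR = (83·1614)/(326·1134) = 133962/369684 = 0.36237
Risk in exposed = 83/409 = 0.20293; risk in unexposed = 1134/2748 = 0.41266; RR = 0.49177
OR/RR = 0.36237 / 0.49177 = 0.73687
The outcome is not rare, so the OR lies further from 1 than the RR.

0.74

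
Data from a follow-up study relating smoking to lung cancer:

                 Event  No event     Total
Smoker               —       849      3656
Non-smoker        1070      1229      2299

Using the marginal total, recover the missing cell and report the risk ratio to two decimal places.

1.65

The missing cell is in the exposed row: 3656 − 849 = 2807.
So a = 2807, b = 849, c = 1070, d = 1229.
RR = [a/(a+b)] / [c/(c+d)] = (2807/3656) / (1070/2299) = 0.76778/0.46542 = 1.64965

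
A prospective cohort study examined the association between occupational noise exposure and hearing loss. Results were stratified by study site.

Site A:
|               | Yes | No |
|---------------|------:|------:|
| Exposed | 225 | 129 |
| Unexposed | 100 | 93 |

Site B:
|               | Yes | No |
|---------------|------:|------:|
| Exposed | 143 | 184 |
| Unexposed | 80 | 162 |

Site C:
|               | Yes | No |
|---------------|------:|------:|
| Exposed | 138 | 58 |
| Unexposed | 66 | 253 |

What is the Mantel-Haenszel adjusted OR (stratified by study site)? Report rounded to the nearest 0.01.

2.58

OR_MH = Σ(aᵢdᵢ/nᵢ) / Σ(bᵢcᵢ/nᵢ), where nᵢ is the stratum total.
Stratum 1 (Site A): n = 547; a·d/n = 225·93/547 = 38.2541; b·c/n = 129·100/547 = 23.5832
Stratum 2 (Site B): n = 569; a·d/n = 143·162/569 = 40.7135; b·c/n = 184·80/569 = 25.8699
Stratum 3 (Site C): n = 515; a·d/n = 138·253/515 = 67.7942; b·c/n = 58·66/515 = 7.4330
OR_MH = (38.2541 + 40.7135 + 67.7942) / (23.5832 + 25.8699 + 7.4330) = 146.7618 / 56.8861 = 2.57992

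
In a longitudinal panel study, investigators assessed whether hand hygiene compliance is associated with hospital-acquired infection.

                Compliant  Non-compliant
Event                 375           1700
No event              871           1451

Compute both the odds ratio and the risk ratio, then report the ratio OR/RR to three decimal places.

0.659

Reading the table with exposure as columns: a = 375 (Compliant, case), b = 871 (Compliant, non-case), c = 1700 (Non-compliant, case), d = 1451.
OR = (375·1451)/(871·1700) = 544125/1480700 = 0.36748
Risk in exposed = 375/1246 = 0.30096; risk in unexposed = 1700/3151 = 0.53951; RR = 0.55784
OR/RR = 0.36748 / 0.55784 = 0.65875
The outcome is not rare, so the OR lies further from 1 than the RR.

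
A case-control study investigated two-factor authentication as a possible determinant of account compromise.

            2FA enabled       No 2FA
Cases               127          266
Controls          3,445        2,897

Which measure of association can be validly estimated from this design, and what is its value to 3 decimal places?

Reading the table with exposure as columns: a = 127 (2FA enabled, case), b = 3445 (2FA enabled, non-case), c = 266 (No 2FA, case), d = 2897.
This is a case-control study: participants were sampled on outcome status, so risks in the source population cannot be estimated directly — relative risk is not valid here. The odds ratio is the appropriate measure.
OR = (a·d)/(b·c) = (127 × 2897) / (3445 × 266) = 367919 / 916370 = 0.40150

0.401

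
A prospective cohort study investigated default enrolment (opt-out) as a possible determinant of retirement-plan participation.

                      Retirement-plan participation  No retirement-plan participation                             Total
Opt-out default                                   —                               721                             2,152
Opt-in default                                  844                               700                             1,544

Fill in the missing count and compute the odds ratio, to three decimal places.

The missing cell is in the exposed row: 2152 − 721 = 1431.
So a = 1431, b = 721, c = 844, d = 700.
OR = (a·d)/(b·c) = (1431 × 700) / (721 × 844) = 1001700 / 608524 = 1.64611

1.646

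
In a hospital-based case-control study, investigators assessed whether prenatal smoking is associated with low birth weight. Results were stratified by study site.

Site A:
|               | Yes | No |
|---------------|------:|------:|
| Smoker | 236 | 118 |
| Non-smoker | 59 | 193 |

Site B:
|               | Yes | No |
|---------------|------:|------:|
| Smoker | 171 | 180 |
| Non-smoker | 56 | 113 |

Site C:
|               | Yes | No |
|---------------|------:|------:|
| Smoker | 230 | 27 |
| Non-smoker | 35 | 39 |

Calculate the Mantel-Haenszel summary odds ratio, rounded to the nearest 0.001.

OR_MH = Σ(aᵢdᵢ/nᵢ) / Σ(bᵢcᵢ/nᵢ), where nᵢ is the stratum total.
Stratum 1 (Site A): n = 606; a·d/n = 236·193/606 = 75.1617; b·c/n = 118·59/606 = 11.4884
Stratum 2 (Site B): n = 520; a·d/n = 171·113/520 = 37.1596; b·c/n = 180·56/520 = 19.3846
Stratum 3 (Site C): n = 331; a·d/n = 230·39/331 = 27.0997; b·c/n = 27·35/331 = 2.8550
OR_MH = (75.1617 + 37.1596 + 27.0997) / (11.4884 + 19.3846 + 2.8550) = 139.4210 / 33.7280 = 4.13368

4.134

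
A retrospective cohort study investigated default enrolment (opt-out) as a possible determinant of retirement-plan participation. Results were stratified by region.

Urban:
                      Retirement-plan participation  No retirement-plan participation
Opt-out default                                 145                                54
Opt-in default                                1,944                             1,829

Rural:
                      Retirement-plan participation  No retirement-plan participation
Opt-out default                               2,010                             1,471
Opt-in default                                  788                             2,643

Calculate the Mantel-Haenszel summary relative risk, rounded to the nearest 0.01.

RR_MH = Σ(aᵢ·n₀ᵢ/nᵢ) / Σ(cᵢ·n₁ᵢ/nᵢ), with n₁ᵢ = aᵢ+bᵢ (exposed), n₀ᵢ = cᵢ+dᵢ (unexposed), nᵢ = n₁ᵢ+n₀ᵢ.
Stratum 1 (Urban): n₁ = 199, n₀ = 3773, n = 3972; a·n₀/n = 145·3773/3972 = 137.7354; c·n₁/n = 1944·199/3972 = 97.3958
Stratum 2 (Rural): n₁ = 3481, n₀ = 3431, n = 6912; a·n₀/n = 2010·3431/6912 = 997.7300; c·n₁/n = 788·3481/6912 = 396.8501
RR_MH = (137.7354 + 997.7300) / (97.3958 + 396.8501) = 1135.4654 / 494.2459 = 2.29737

2.30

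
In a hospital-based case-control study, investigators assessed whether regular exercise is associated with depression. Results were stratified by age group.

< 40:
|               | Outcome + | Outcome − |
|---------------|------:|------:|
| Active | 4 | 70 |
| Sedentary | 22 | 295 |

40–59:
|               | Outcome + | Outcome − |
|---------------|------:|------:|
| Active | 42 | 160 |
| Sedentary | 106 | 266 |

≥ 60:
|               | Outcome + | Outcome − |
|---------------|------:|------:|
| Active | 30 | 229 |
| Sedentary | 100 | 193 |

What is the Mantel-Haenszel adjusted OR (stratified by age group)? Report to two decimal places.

0.44

OR_MH = Σ(aᵢdᵢ/nᵢ) / Σ(bᵢcᵢ/nᵢ), where nᵢ is the stratum total.
Stratum 1 (< 40): n = 391; a·d/n = 4·295/391 = 3.0179; b·c/n = 70·22/391 = 3.9386
Stratum 2 (40–59): n = 574; a·d/n = 42·266/574 = 19.4634; b·c/n = 160·106/574 = 29.5470
Stratum 3 (≥ 60): n = 552; a·d/n = 30·193/552 = 10.4891; b·c/n = 229·100/552 = 41.4855
OR_MH = (3.0179 + 19.4634 + 10.4891) / (3.9386 + 29.5470 + 41.4855) = 32.9704 / 74.9712 = 0.43978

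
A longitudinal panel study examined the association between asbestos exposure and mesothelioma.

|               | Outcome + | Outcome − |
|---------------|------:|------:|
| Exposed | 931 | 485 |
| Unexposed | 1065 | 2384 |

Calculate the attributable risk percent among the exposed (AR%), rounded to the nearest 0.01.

53.04

Cells: a = 931, b = 485, c = 1065, d = 2384.
Risk in exposed = 931/1416 = 0.65749; risk in unexposed = 1065/3449 = 0.30879.
RR = 0.65749/0.30879 = 2.12927
AR% = (RR − 1)/RR × 100 = (2.12927 − 1)/2.12927 × 100 = 53.0355%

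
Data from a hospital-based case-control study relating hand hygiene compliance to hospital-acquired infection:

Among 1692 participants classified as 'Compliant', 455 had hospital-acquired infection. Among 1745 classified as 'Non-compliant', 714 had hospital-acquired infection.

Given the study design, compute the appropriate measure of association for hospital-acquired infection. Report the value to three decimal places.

From the description: a = 455, b = 1237, c = 714, d = 1031.
This is a hospital-based case-control study: participants were sampled on outcome status, so risks in the source population cannot be estimated directly — relative risk is not valid here. The odds ratio is the appropriate measure.
OR = (a·d)/(b·c) = (455 × 1031) / (1237 × 714) = 469105 / 883218 = 0.53113

0.531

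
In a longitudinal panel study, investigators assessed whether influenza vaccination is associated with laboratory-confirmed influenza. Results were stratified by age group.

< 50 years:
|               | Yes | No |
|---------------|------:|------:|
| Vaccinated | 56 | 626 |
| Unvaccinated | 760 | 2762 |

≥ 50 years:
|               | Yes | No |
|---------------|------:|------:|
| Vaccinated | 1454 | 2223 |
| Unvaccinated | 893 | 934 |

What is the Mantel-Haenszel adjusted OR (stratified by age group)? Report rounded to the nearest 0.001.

0.598

OR_MH = Σ(aᵢdᵢ/nᵢ) / Σ(bᵢcᵢ/nᵢ), where nᵢ is the stratum total.
Stratum 1 (< 50 years): n = 4204; a·d/n = 56·2762/4204 = 36.7916; b·c/n = 626·760/4204 = 113.1684
Stratum 2 (≥ 50 years): n = 5504; a·d/n = 1454·934/5504 = 246.7362; b·c/n = 2223·893/5504 = 360.6721
OR_MH = (36.7916 + 246.7362) / (113.1684 + 360.6721) = 283.5278 / 473.8405 = 0.59836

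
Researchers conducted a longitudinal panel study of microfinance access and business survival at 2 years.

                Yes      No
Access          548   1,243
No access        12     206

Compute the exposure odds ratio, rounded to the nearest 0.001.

Cells: a = 548, b = 1243, c = 12, d = 206.
OR = (a·d)/(b·c) = (548 × 206) / (1243 × 12) = 112888 / 14916 = 7.56825
The odds of business survival at 2 years are about 7.57 times as high in the access group.

7.568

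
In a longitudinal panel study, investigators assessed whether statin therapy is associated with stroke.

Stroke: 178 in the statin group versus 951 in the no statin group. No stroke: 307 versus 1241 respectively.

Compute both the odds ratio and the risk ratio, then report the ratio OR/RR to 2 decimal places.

0.89

From the description: a = 178, b = 307, c = 951, d = 1241.
OR = (178·1241)/(307·951) = 220898/291957 = 0.75661
Risk in exposed = 178/485 = 0.36701; risk in unexposed = 951/2192 = 0.43385; RR = 0.84594
OR/RR = 0.75661 / 0.84594 = 0.89441
The outcome is not rare, so the OR lies further from 1 than the RR.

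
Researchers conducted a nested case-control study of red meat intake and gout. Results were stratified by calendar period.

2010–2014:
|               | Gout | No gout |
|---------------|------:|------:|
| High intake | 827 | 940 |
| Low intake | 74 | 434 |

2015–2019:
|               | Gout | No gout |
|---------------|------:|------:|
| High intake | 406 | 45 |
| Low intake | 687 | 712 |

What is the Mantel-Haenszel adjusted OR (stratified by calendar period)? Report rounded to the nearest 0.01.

OR_MH = Σ(aᵢdᵢ/nᵢ) / Σ(bᵢcᵢ/nᵢ), where nᵢ is the stratum total.
Stratum 1 (2010–2014): n = 2275; a·d/n = 827·434/2275 = 157.7662; b·c/n = 940·74/2275 = 30.5758
Stratum 2 (2015–2019): n = 1850; a·d/n = 406·712/1850 = 156.2551; b·c/n = 45·687/1850 = 16.7108
OR_MH = (157.7662 + 156.2551) / (30.5758 + 16.7108) = 314.0213 / 47.2866 = 6.64080

6.64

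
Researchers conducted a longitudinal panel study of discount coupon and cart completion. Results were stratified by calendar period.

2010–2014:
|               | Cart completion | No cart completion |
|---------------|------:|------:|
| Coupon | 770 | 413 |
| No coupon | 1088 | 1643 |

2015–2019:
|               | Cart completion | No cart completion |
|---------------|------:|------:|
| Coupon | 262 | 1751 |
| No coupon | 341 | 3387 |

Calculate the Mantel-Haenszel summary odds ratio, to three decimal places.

OR_MH = Σ(aᵢdᵢ/nᵢ) / Σ(bᵢcᵢ/nᵢ), where nᵢ is the stratum total.
Stratum 1 (2010–2014): n = 3914; a·d/n = 770·1643/3914 = 323.2269; b·c/n = 413·1088/3914 = 114.8043
Stratum 2 (2015–2019): n = 5741; a·d/n = 262·3387/5741 = 154.5713; b·c/n = 1751·341/5741 = 104.0047
OR_MH = (323.2269 + 154.5713) / (114.8043 + 104.0047) = 477.7982 / 218.8090 = 2.18363

2.184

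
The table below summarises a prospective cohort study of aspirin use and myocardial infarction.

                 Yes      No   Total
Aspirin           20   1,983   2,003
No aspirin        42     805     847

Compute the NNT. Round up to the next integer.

Risk in treated group = 20/2003 = 0.00999; risk in control = 42/847 = 0.04959.
Absolute risk reduction = 0.04959 − 0.00999 = 0.03960
NNT = 1 / ARR = 1 / 0.03960 = 25.251 → round up → 26

26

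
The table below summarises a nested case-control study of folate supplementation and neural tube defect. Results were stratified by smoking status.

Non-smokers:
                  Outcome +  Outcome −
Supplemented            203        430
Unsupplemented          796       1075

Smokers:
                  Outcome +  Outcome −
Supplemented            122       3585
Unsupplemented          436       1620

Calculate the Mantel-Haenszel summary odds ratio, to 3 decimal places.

OR_MH = Σ(aᵢdᵢ/nᵢ) / Σ(bᵢcᵢ/nᵢ), where nᵢ is the stratum total.
Stratum 1 (Non-smokers): n = 2504; a·d/n = 203·1075/2504 = 87.1506; b·c/n = 430·796/2504 = 136.6933
Stratum 2 (Smokers): n = 5763; a·d/n = 122·1620/5763 = 34.2946; b·c/n = 3585·436/5763 = 271.2233
OR_MH = (87.1506 + 34.2946) / (136.6933 + 271.2233) = 121.4452 / 407.9166 = 0.29772

0.298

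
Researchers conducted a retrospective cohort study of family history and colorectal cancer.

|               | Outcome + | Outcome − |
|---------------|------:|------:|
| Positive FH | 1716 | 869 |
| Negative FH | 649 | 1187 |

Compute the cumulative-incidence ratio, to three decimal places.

Cells: a = 1716, b = 869, c = 649, d = 1187.
Risk in exposed = 1716/2585 = 0.66383; risk in unexposed = 649/1836 = 0.35349.
RR = 0.66383 / 0.35349 = 1.87795
The risk among the exposed is 1.88 times that among the unexposed.

1.878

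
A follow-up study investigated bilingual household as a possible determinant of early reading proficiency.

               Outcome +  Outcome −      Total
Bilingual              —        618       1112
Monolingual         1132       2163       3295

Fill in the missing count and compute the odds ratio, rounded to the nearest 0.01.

1.53

The missing cell is in the exposed row: 1112 − 618 = 494.
So a = 494, b = 618, c = 1132, d = 2163.
OR = (a·d)/(b·c) = (494 × 2163) / (618 × 1132) = 1068522 / 699576 = 1.52739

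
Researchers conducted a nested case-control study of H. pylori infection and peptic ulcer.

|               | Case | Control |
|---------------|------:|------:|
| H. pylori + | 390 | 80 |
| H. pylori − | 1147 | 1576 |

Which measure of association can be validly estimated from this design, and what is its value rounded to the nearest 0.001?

6.698

Cells: a = 390, b = 80, c = 1147, d = 1576.
This is a nested case-control study: participants were sampled on outcome status, so risks in the source population cannot be estimated directly — relative risk is not valid here. The odds ratio is the appropriate measure.
OR = (a·d)/(b·c) = (390 × 1576) / (80 × 1147) = 614640 / 91760 = 6.69834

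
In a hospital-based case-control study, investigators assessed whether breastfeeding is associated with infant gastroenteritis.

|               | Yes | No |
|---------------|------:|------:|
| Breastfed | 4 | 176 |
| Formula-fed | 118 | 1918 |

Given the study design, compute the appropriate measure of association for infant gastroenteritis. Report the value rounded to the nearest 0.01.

Cells: a = 4, b = 176, c = 118, d = 1918.
This is a hospital-based case-control study: participants were sampled on outcome status, so risks in the source population cannot be estimated directly — relative risk is not valid here. The odds ratio is the appropriate measure.
OR = (a·d)/(b·c) = (4 × 1918) / (176 × 118) = 7672 / 20768 = 0.36941

0.37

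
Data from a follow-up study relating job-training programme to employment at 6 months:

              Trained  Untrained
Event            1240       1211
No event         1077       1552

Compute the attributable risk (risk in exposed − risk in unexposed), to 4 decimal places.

0.0969

Reading the table with exposure as columns: a = 1240 (Trained, case), b = 1077 (Trained, non-case), c = 1211 (Untrained, case), d = 1552.
Risk in exposed = 1240/2317 = 0.535175; risk in unexposed = 1211/2763 = 0.438292.
Risk difference = 0.535175 − 0.438292 = 0.096883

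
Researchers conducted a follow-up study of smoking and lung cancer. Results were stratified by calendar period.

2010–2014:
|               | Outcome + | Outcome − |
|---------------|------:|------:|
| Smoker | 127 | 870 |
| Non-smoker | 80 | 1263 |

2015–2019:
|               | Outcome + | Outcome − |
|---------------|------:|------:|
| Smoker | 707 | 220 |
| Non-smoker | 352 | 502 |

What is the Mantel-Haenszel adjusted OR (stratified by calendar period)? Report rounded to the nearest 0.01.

3.66

OR_MH = Σ(aᵢdᵢ/nᵢ) / Σ(bᵢcᵢ/nᵢ), where nᵢ is the stratum total.
Stratum 1 (2010–2014): n = 2340; a·d/n = 127·1263/2340 = 68.5474; b·c/n = 870·80/2340 = 29.7436
Stratum 2 (2015–2019): n = 1781; a·d/n = 707·502/1781 = 199.2779; b·c/n = 220·352/1781 = 43.4812
OR_MH = (68.5474 + 199.2779) / (29.7436 + 43.4812) = 267.8254 / 73.2248 = 3.65758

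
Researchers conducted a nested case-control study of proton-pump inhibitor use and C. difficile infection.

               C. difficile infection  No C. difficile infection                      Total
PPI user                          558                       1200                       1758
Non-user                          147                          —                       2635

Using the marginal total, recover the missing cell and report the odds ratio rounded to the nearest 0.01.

7.87

The missing cell is in the unexposed row: 2635 − 147 = 2488.
So a = 558, b = 1200, c = 147, d = 2488.
OR = (a·d)/(b·c) = (558 × 2488) / (1200 × 147) = 1388304 / 176400 = 7.87020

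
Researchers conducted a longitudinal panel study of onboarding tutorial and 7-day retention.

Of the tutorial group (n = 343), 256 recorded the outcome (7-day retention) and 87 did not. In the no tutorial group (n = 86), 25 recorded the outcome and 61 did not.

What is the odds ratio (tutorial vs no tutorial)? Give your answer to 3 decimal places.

7.180

From the description: a = 256, b = 87, c = 25, d = 61.
OR = (a·d)/(b·c) = (256 × 61) / (87 × 25) = 15616 / 2175 = 7.17977
The odds of 7-day retention are about 7.18 times as high in the tutorial group.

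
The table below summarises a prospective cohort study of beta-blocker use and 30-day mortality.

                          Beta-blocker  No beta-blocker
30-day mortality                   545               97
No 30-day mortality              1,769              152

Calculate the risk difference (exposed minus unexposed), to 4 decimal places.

Reading the table with exposure as columns: a = 545 (Beta-blocker, case), b = 1769 (Beta-blocker, non-case), c = 97 (No beta-blocker, case), d = 152.
Risk in exposed = 545/2314 = 0.235523; risk in unexposed = 97/249 = 0.389558.
Risk difference = 0.235523 − 0.389558 = -0.154035

-0.1540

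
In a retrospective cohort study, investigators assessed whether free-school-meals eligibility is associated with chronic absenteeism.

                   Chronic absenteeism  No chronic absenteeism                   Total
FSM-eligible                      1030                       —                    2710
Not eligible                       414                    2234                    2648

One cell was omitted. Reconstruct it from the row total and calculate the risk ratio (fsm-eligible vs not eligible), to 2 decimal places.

The missing cell is in the exposed row: 2710 − 1030 = 1680.
So a = 1030, b = 1680, c = 414, d = 2234.
RR = [a/(a+b)] / [c/(c+d)] = (1030/2710) / (414/2648) = 0.38007/0.15634 = 2.43100

2.43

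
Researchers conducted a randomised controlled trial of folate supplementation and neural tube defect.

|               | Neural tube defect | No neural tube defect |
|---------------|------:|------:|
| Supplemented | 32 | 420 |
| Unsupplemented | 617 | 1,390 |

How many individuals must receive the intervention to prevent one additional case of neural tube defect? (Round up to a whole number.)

5

Risk in treated group = 32/452 = 0.07080; risk in control = 617/2007 = 0.30742.
Absolute risk reduction = 0.30742 − 0.07080 = 0.23663
NNT = 1 / ARR = 1 / 0.23663 = 4.226 → round up → 5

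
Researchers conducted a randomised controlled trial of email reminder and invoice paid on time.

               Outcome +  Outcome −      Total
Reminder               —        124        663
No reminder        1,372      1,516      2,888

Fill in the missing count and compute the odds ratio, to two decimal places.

The missing cell is in the exposed row: 663 − 124 = 539.
So a = 539, b = 124, c = 1372, d = 1516.
OR = (a·d)/(b·c) = (539 × 1516) / (124 × 1372) = 817124 / 170128 = 4.80300

4.80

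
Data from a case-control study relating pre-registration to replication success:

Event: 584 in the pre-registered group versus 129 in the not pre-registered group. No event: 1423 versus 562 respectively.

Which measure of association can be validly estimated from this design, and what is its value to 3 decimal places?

From the description: a = 584, b = 1423, c = 129, d = 562.
This is a case-control study: participants were sampled on outcome status, so risks in the source population cannot be estimated directly — relative risk is not valid here. The odds ratio is the appropriate measure.
OR = (a·d)/(b·c) = (584 × 562) / (1423 × 129) = 328208 / 183567 = 1.78795

1.788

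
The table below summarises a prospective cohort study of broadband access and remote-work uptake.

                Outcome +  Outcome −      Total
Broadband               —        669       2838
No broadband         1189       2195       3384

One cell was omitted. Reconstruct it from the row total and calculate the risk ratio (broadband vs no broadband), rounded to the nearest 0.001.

2.175

The missing cell is in the exposed row: 2838 − 669 = 2169.
So a = 2169, b = 669, c = 1189, d = 2195.
RR = [a/(a+b)] / [c/(c+d)] = (2169/2838) / (1189/3384) = 0.76427/0.35136 = 2.17518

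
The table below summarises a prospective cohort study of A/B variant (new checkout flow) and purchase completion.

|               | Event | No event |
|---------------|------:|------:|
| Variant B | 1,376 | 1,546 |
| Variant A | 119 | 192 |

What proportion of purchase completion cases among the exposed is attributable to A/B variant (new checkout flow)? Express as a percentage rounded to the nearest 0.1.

Cells: a = 1376, b = 1546, c = 119, d = 192.
Risk in exposed = 1376/2922 = 0.47091; risk in unexposed = 119/311 = 0.38264.
RR = 0.47091/0.38264 = 1.23070
AR% = (RR − 1)/RR × 100 = (1.23070 − 1)/1.23070 × 100 = 18.7453%

18.7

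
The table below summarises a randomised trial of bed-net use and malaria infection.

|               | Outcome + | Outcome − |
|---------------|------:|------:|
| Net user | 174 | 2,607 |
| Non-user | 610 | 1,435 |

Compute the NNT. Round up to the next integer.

Risk in treated group = 174/2781 = 0.06257; risk in control = 610/2045 = 0.29829.
Absolute risk reduction = 0.29829 − 0.06257 = 0.23572
NNT = 1 / ARR = 1 / 0.23572 = 4.242 → round up → 5

5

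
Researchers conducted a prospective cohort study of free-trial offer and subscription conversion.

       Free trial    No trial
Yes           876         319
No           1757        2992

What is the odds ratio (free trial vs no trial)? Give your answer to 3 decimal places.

4.676

Reading the table with exposure as columns: a = 876 (Free trial, case), b = 1757 (Free trial, non-case), c = 319 (No trial, case), d = 2992.
OR = (a·d)/(b·c) = (876 × 2992) / (1757 × 319) = 2620992 / 560483 = 4.67631
The odds of subscription conversion are about 4.68 times as high in the free trial group.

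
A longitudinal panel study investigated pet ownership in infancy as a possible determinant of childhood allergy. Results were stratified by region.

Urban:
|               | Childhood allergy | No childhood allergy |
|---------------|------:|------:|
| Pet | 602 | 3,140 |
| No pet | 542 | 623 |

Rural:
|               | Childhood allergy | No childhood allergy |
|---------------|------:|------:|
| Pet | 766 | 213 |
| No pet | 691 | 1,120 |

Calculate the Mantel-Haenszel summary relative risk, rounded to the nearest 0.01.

RR_MH = Σ(aᵢ·n₀ᵢ/nᵢ) / Σ(cᵢ·n₁ᵢ/nᵢ), with n₁ᵢ = aᵢ+bᵢ (exposed), n₀ᵢ = cᵢ+dᵢ (unexposed), nᵢ = n₁ᵢ+n₀ᵢ.
Stratum 1 (Urban): n₁ = 3742, n₀ = 1165, n = 4907; a·n₀/n = 602·1165/4907 = 142.9244; c·n₁/n = 542·3742/4907 = 413.3206
Stratum 2 (Rural): n₁ = 979, n₀ = 1811, n = 2790; a·n₀/n = 766·1811/2790 = 497.2136; c·n₁/n = 691·979/2790 = 242.4692
RR_MH = (142.9244 + 497.2136) / (413.3206 + 242.4692) = 640.1380 / 655.7897 = 0.97613

0.98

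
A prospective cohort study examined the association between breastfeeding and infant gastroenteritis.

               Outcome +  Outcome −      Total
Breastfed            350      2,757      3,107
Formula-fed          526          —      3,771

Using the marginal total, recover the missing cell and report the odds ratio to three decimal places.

The missing cell is in the unexposed row: 3771 − 526 = 3245.
So a = 350, b = 2757, c = 526, d = 3245.
OR = (a·d)/(b·c) = (350 × 3245) / (2757 × 526) = 1135750 / 1450182 = 0.78318

0.783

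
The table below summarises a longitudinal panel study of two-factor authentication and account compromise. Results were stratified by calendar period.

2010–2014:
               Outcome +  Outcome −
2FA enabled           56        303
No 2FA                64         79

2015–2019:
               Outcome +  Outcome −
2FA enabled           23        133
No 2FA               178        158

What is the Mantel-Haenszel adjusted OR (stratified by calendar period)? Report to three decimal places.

0.187

OR_MH = Σ(aᵢdᵢ/nᵢ) / Σ(bᵢcᵢ/nᵢ), where nᵢ is the stratum total.
Stratum 1 (2010–2014): n = 502; a·d/n = 56·79/502 = 8.8127; b·c/n = 303·64/502 = 38.6295
Stratum 2 (2015–2019): n = 492; a·d/n = 23·158/492 = 7.3862; b·c/n = 133·178/492 = 48.1179
OR_MH = (8.8127 + 7.3862) / (38.6295 + 48.1179) = 16.1989 / 86.7474 = 0.18674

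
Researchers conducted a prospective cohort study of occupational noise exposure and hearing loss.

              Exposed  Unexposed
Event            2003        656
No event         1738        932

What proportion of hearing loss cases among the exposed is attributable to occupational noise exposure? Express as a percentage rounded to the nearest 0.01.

Reading the table with exposure as columns: a = 2003 (Exposed, case), b = 1738 (Exposed, non-case), c = 656 (Unexposed, case), d = 932.
Risk in exposed = 2003/3741 = 0.53542; risk in unexposed = 656/1588 = 0.41310.
RR = 0.53542/0.41310 = 1.29610
AR% = (RR − 1)/RR × 100 = (1.29610 − 1)/1.29610 × 100 = 22.8457%

22.85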